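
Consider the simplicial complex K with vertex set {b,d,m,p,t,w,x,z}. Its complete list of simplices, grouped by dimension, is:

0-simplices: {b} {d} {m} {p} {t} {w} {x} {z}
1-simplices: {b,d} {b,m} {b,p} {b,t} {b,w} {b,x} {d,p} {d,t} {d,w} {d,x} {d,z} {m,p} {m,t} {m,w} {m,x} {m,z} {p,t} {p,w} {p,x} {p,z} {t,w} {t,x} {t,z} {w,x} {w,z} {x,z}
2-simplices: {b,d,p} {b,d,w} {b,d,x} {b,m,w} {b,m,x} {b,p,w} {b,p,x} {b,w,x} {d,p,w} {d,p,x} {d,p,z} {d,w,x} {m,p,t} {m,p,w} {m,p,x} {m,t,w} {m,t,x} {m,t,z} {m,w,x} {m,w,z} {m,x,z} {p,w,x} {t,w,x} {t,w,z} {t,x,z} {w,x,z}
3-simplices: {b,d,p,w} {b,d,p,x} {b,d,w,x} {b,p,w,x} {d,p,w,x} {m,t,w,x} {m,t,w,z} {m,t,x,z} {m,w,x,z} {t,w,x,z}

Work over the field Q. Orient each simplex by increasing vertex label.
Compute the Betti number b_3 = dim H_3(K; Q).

b_3=2

n_0=8 n_1=26 n_2=26 n_3=10  [Q]
∂1: piv[bd,bm,bp,bt,bw,bx,dz] rk=7  ker:dp,dt,dw,dx,mp,mt,mw,mx,mz,pt,pw,px,pz,tw,tx,tz,wx,wz,xz
∂2: piv[bdp,bdw,bdx,bmw,bmx,bpw,bpx,bwx,dpz,mpt,mpw,mtw,mtx,mtz,mwz,mxz] rk=16  ker:dpw,dpx,dwx,mpx,mwx,pwx,twx,twz,txz,wxz
∂3: piv[bdpw,bdpx,bdwx,bpwx,mtwx,mtwz,mtxz,mwxz] rk=8  ker:dpwx,twxz
b_3=(10−8)−0=2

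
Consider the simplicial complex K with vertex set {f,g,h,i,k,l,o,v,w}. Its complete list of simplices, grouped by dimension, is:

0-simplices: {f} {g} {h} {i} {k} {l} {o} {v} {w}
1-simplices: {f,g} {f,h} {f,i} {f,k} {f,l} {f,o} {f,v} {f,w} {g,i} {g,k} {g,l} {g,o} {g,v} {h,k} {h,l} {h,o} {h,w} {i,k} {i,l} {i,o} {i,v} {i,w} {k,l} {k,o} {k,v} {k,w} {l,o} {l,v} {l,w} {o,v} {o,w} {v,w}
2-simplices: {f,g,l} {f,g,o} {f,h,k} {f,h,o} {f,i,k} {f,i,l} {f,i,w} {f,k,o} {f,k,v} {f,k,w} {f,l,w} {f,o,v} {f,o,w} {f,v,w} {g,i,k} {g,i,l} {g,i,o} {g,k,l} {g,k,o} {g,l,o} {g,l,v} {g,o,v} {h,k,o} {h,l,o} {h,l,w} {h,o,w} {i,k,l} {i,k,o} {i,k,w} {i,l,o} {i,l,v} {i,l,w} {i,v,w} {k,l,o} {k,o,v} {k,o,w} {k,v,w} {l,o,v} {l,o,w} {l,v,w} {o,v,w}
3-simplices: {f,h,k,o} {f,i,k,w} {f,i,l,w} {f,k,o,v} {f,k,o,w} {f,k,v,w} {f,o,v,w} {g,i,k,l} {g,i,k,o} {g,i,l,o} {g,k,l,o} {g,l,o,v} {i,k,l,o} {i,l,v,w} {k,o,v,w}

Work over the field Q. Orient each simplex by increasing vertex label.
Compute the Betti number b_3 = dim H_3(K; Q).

b_3=2

n_0=9 n_1=32 n_2=41 n_3=15  [Q]
∂1: piv[fg,fh,fi,fk,fl,fo,fv,fw] rk=8  ker:gi,gk,gl,go,gv,hk,hl,ho,hw,ik,il,io,iv,iw,kl,ko,kv,kw,lo,lv,lw,ov,ow,vw
∂2: piv[fgl,fgo,fhk,fho,fik,fil,fiw,fko,fkv,fkw,flw,fov,fow,fvw,gik,gil,gio,gkl,glo,glv,gov,hlo,hlw,ilv] rk=24  ker:gko,hko,how,ikl,iko,ikw,ilo,ilw,ivw,klo,kov,kow,kvw,lov,low,lvw,ovw
∂3: piv[fhko,fikw,filw,fkov,fkow,fkvw,fovw,gikl,giko,gilo,gklo,glov,ilvw] rk=13  ker:iklo,kovw
b_3=(15−13)−0=2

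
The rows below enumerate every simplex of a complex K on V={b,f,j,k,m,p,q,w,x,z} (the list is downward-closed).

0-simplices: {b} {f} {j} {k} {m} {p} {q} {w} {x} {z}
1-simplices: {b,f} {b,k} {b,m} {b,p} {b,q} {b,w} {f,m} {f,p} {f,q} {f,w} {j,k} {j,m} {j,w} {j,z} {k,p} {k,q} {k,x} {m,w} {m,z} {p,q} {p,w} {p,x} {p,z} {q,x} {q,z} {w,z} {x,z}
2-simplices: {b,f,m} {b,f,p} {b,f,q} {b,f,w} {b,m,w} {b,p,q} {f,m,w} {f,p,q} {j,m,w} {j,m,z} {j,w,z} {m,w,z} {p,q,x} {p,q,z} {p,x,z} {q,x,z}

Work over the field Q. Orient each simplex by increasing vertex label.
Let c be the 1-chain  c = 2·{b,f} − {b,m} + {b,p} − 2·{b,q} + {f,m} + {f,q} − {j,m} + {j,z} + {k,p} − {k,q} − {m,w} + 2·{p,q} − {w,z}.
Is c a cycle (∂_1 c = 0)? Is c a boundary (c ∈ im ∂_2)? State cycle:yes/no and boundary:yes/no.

cycle:yes boundary:no

n_0=10 n_1=27 n_2=16  [Q]
∂1: piv[bf,bk,bm,bp,bq,bw,jk,jz,kx] rk=9  ker:fm,fp,fq,fw,jm,jw,kp,kq,mw,mz,pq,pw,px,pz,qx,qz,wz,xz
∂2: piv[bfm,bfp,bfq,bfw,bmw,bpq,jmw,jmz,jwz,pqx,pqz,pxz] rk=12  ker:fmw,fpq,mwz,qxz
∂1c = 0
c vs im∂2: residual ≠ 0 ⇒ not boundary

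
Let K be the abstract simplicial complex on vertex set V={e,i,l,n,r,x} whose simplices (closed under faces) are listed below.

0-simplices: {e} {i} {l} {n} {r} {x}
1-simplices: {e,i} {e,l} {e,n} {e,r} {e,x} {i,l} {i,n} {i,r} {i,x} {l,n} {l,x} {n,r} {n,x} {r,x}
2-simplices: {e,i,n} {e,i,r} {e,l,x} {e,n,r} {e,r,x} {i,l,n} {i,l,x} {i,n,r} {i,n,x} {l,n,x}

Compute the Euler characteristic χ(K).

χ(K)=2

n_0=6 n_1=14 n_2=10
χ=+6−14+10=2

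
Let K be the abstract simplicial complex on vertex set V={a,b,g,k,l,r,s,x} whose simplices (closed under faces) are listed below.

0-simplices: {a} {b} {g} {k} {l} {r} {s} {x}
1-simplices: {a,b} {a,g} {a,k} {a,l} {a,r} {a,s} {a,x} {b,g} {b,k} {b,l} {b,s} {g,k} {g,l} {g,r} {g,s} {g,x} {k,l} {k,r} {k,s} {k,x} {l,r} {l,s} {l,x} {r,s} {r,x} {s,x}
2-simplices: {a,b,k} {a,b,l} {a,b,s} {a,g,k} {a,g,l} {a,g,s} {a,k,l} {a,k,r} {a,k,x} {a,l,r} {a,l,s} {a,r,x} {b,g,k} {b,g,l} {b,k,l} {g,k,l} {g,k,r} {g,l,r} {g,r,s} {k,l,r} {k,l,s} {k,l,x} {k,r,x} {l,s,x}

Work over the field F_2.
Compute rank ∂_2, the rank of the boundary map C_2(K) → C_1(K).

rank∂_2=18

n_0=8 n_1=26 n_2=24  [Z2]
∂1: piv[ab,ag,ak,al,ar,as,ax] rk=7  ker:bg,bk,bl,bs,gk,gl,gr,gs,gx,kl,kr,ks,kx,lr,ls,lx,rs,rx,sx
∂2: piv[abk,abl,abs,agk,agl,ags,akl,akr,akx,alr,als,arx,bgk,gkr,grs,kls,klx,lsx] rk=18  ker:bgl,bkl,gkl,glr,klr,krx
rk∂_2=18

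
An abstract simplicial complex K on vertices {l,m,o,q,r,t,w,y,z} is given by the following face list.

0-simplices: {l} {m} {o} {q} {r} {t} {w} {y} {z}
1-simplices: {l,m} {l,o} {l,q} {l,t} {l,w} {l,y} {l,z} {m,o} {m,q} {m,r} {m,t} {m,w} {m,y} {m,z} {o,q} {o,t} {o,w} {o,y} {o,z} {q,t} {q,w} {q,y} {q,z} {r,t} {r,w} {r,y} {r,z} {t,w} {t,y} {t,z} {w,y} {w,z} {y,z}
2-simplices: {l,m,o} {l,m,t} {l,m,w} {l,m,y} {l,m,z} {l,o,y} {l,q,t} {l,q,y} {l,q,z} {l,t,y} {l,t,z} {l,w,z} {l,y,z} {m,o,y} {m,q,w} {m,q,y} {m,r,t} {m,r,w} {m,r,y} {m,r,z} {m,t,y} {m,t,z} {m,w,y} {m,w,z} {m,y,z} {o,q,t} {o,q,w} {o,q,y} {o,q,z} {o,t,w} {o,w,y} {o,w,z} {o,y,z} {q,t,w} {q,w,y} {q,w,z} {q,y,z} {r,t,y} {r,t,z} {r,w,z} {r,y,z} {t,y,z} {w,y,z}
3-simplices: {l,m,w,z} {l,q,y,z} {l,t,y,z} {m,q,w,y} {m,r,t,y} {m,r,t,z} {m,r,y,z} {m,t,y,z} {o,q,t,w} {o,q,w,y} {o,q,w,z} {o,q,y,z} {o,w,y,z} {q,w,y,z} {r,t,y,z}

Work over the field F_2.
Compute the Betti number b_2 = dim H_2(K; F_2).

n_0=9 n_1=33 n_2=43 n_3=15  [Z2]
∂1: piv[lm,lo,lq,lt,lw,ly,lz,mr] rk=8  ker:mo,mq,mt,mw,my,mz,oq,ot,ow,oy,oz,qt,qw,qy,qz,rt,rw,ry,rz,tw,ty,tz,wy,wz,yz
∂2: piv[lmo,lmt,lmw,lmy,lmz,loy,lqt,lqy,lqz,lty,ltz,lwz,lyz,mqw,mqy,mrt,mrw,mry,mrz,mwy,oqt,oqw,oqy,oqz,otw] rk=25  ker:moy,mty,mtz,mwz,myz,owy,owz,oyz,qtw,qwy,qwz,qyz,rty,rtz,rwz,ryz,tyz,wyz
∂3: piv[lmwz,lqyz,ltyz,mqwy,mrty,mrtz,mryz,mtyz,oqtw,oqwy,oqwz,oqyz,owyz] rk=13  ker:qwyz,rtyz
b_2=(43−25)−13=5

b_2=5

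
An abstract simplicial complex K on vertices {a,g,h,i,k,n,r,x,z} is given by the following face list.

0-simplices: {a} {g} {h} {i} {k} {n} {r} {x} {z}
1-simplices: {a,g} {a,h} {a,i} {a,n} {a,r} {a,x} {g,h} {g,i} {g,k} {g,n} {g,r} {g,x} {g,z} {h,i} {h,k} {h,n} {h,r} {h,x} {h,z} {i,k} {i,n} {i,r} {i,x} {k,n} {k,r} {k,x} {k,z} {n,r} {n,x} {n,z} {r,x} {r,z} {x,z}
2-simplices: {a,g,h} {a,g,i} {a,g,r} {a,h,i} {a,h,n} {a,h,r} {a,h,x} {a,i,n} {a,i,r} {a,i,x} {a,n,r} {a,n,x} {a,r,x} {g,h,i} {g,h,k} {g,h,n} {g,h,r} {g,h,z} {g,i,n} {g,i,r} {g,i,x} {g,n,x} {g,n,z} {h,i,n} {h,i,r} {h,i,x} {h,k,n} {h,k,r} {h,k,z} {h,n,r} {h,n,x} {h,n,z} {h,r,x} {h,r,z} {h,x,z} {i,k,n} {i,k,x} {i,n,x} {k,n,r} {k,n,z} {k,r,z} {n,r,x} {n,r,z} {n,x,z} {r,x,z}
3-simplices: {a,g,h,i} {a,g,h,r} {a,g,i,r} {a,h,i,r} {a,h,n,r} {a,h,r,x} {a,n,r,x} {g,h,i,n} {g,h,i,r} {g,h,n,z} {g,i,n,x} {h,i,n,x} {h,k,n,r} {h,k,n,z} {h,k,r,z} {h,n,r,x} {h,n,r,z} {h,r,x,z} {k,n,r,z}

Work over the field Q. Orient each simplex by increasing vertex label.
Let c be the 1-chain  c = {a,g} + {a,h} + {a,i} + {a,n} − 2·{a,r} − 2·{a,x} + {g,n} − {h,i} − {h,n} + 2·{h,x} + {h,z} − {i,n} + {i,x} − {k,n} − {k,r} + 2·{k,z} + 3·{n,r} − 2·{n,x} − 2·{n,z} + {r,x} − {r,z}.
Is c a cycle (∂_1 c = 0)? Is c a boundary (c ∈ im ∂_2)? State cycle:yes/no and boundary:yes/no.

cycle:yes boundary:yes

n_0=9 n_1=33 n_2=45 n_3=19  [Q]
∂1: piv[ag,ah,ai,an,ar,ax,gk,gz] rk=8  ker:gh,gi,gn,gr,gx,hi,hk,hn,hr,hx,hz,ik,in,ir,ix,kn,kr,kx,kz,nr,nx,nz,rx,rz,xz
∂2: piv[agh,agi,agr,ahi,ahn,ahr,ahx,ain,air,aix,anr,anx,arx,ghk,ghn,ghz,gix,gnz,hkn,hkr,hkz,hrz,hxz,ikn,ikx] rk=25  ker:ghi,ghr,gin,gir,gnx,hin,hir,hix,hnr,hnx,hnz,hrx,inx,knr,knz,krz,nrx,nrz,nxz,rxz
∂3: piv[aghi,aghr,agir,ahir,ahnr,ahrx,anrx,ghin,ghnz,ginx,hinx,hknr,hknz,hkrz,hnrx,hnrz,hrxz] rk=17  ker:ghir,knrz
∂1c = 0
c vs im∂2: reduces to 0 ⇒ boundary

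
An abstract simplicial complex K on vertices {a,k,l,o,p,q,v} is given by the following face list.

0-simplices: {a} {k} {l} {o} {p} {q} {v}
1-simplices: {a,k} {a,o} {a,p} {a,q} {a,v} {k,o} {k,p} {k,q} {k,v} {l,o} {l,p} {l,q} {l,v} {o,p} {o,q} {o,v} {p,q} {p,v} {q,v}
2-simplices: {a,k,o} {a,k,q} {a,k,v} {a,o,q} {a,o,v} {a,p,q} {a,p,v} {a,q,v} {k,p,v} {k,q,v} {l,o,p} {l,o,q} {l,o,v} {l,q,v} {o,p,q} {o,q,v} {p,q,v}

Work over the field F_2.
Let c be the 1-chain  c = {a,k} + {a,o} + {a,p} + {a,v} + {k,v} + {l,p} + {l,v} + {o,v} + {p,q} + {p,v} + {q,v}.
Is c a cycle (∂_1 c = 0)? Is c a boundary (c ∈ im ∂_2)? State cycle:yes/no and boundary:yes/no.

n_0=7 n_1=19 n_2=17  [Z2]
∂1: piv[ak,ao,ap,aq,av,lo] rk=6  ker:ko,kp,kq,kv,lp,lq,lv,op,oq,ov,pq,pv,qv
∂2: piv[ako,akq,akv,aoq,aov,apq,apv,aqv,kpv,lop,loq,lov,opq] rk=13  ker:kqv,lqv,oqv,pqv
∂1c = 0
c vs im∂2: reduces to 0 ⇒ boundary

cycle:yes boundary:yes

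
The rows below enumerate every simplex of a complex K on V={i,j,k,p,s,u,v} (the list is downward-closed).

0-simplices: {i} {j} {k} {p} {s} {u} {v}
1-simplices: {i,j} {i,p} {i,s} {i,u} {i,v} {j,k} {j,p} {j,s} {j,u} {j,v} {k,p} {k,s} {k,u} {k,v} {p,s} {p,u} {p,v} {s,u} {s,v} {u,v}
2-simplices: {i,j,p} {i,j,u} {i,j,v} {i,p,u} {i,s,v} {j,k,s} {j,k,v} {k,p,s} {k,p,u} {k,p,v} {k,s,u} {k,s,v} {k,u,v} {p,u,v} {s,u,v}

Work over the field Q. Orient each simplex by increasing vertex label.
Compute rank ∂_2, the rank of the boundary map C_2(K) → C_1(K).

n_0=7 n_1=20 n_2=15  [Q]
∂1: piv[ij,ip,is,iu,iv,jk] rk=6  ker:jp,js,ju,jv,kp,ks,ku,kv,ps,pu,pv,su,sv,uv
∂2: piv[ijp,iju,ijv,ipu,isv,jks,jkv,kps,kpu,kpv,ksu,ksv,kuv] rk=13  ker:puv,suv
rk∂_2=13

rank∂_2=13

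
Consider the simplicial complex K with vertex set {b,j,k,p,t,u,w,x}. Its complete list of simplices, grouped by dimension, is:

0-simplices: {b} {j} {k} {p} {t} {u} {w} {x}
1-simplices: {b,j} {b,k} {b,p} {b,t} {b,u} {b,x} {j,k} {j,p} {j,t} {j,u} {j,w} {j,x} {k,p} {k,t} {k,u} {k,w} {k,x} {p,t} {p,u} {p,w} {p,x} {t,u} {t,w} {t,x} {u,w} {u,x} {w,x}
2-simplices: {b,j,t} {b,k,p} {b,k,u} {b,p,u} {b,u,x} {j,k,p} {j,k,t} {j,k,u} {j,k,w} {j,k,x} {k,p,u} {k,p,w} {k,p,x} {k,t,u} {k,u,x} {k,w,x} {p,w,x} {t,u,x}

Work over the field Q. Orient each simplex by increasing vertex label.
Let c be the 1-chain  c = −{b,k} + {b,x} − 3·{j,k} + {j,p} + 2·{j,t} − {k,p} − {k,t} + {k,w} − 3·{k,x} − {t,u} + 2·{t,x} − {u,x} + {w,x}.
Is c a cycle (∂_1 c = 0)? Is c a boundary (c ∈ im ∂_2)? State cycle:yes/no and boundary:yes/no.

cycle:yes boundary:yes

n_0=8 n_1=27 n_2=18  [Q]
∂1: piv[bj,bk,bp,bt,bu,bx,jw] rk=7  ker:jk,jp,jt,ju,jx,kp,kt,ku,kw,kx,pt,pu,pw,px,tu,tw,tx,uw,ux,wx
∂2: piv[bjt,bkp,bku,bpu,bux,jkp,jkt,jku,jkw,jkx,kpw,kpx,ktu,kux,kwx,tux] rk=16  ker:kpu,pwx
∂1c = 0
c vs im∂2: reduces to 0 ⇒ boundary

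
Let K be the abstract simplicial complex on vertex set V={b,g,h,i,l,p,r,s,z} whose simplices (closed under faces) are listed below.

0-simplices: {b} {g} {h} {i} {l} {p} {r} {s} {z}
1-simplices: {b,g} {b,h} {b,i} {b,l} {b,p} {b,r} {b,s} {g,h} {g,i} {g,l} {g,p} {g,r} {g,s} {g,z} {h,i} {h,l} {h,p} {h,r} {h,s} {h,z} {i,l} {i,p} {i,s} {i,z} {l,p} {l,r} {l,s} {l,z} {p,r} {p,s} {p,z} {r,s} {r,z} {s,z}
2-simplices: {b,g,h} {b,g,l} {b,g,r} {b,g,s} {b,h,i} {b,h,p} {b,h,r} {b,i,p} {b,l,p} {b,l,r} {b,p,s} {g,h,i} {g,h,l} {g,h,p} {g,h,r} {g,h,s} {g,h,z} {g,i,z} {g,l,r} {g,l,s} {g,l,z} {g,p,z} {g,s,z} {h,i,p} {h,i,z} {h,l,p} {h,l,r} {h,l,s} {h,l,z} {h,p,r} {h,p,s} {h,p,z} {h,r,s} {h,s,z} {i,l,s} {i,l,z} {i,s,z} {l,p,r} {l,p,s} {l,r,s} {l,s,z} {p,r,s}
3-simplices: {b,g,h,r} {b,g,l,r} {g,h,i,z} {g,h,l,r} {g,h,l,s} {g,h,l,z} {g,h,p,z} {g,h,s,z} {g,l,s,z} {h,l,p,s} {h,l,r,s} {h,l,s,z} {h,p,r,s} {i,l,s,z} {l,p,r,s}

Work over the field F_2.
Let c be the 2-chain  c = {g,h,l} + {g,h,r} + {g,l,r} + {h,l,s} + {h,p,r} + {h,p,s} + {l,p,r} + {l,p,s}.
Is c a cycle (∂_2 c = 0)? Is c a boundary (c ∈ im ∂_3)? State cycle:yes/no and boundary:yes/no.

cycle:yes boundary:yes

n_0=9 n_1=34 n_2=42 n_3=15  [Z2]
∂1: piv[bg,bh,bi,bl,bp,br,bs,gz] rk=8  ker:gh,gi,gl,gp,gr,gs,hi,hl,hp,hr,hs,hz,il,ip,is,iz,lp,lr,ls,lz,pr,ps,pz,rs,rz,sz
∂2: piv[bgh,bgl,bgr,bgs,bhi,bhp,bhr,bip,blp,blr,bps,ghi,ghl,ghp,ghs,ghz,giz,gls,glz,gpz,gsz,hpr,hrs,ils,ilz] rk=25  ker:ghr,glr,hip,hiz,hlp,hlr,hls,hlz,hps,hpz,hsz,isz,lpr,lps,lrs,lsz,prs
∂3: piv[bghr,bglr,ghiz,ghlr,ghls,ghlz,ghpz,ghsz,glsz,hlps,hlrs,hprs,ilsz,lprs] rk=14  ker:hlsz
∂2c = 0
c vs im∂3: reduces to 0 ⇒ boundary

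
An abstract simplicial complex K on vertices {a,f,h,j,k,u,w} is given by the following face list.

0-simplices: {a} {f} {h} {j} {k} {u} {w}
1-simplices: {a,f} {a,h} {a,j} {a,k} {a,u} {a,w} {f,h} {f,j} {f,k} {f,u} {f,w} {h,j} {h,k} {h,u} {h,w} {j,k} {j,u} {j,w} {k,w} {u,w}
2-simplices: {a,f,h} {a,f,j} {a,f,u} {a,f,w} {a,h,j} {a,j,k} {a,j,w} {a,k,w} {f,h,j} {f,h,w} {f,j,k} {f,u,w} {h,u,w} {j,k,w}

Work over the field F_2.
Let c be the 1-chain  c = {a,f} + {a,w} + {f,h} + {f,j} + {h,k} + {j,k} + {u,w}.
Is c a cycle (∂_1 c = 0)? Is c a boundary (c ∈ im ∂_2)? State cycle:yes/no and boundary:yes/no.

cycle:no boundary:no

n_0=7 n_1=20 n_2=14  [Z2]
∂1: piv[af,ah,aj,ak,au,aw] rk=6  ker:fh,fj,fk,fu,fw,hj,hk,hu,hw,jk,ju,jw,kw,uw
∂2: piv[afh,afj,afu,afw,ahj,ajk,ajw,akw,fhw,fjk,fuw,huw] rk=12  ker:fhj,jkw
∂1c = {f} + {u}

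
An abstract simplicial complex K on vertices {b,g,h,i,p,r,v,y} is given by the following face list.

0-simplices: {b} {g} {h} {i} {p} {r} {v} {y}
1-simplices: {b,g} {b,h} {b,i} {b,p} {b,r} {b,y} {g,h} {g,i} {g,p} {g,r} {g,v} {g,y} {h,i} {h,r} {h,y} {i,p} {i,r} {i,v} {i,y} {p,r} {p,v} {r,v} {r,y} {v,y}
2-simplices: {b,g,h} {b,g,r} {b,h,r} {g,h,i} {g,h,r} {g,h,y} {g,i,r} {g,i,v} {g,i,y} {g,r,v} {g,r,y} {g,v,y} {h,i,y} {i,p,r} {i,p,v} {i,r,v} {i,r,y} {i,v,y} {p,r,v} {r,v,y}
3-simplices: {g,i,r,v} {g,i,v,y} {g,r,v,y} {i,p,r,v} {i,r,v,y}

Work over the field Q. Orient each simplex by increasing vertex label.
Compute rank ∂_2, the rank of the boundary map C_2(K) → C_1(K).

rank∂_2=13

n_0=8 n_1=24 n_2=20 n_3=5  [Q]
∂1: piv[bg,bh,bi,bp,br,by,gv] rk=7  ker:gh,gi,gp,gr,gy,hi,hr,hy,ip,ir,iv,iy,pr,pv,rv,ry,vy
∂2: piv[bgh,bgr,bhr,ghi,ghy,gir,giv,giy,grv,gry,gvy,ipr,ipv] rk=13  ker:ghr,hiy,irv,iry,ivy,prv,rvy
∂3: piv[girv,givy,grvy,iprv,irvy] rk=5
rk∂_2=13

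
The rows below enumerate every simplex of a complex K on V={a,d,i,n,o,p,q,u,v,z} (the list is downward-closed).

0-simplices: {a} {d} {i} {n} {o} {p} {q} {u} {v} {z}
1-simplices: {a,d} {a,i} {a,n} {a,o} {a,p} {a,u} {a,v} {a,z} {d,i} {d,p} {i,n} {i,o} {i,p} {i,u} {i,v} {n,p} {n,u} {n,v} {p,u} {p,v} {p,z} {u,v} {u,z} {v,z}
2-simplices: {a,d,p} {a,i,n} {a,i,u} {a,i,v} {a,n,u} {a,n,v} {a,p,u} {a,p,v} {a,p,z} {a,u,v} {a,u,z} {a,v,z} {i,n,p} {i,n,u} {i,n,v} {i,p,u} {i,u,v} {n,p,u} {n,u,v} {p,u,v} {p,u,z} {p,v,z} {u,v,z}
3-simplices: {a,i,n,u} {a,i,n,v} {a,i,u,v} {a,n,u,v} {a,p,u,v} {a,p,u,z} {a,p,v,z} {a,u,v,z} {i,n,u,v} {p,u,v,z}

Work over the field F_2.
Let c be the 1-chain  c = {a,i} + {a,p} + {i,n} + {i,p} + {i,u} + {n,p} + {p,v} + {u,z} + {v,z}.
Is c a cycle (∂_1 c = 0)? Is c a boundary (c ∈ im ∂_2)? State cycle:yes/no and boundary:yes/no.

n_0=10 n_1=24 n_2=23 n_3=10  [Z2]
∂1: piv[ad,ai,an,ao,ap,au,av,az] rk=8  ker:di,dp,in,io,ip,iu,iv,np,nu,nv,pu,pv,pz,uv,uz,vz
∂2: piv[adp,ain,aiu,aiv,anu,anv,apu,apv,apz,auv,auz,avz,inp,ipu] rk=14  ker:inu,inv,iuv,npu,nuv,puv,puz,pvz,uvz
∂3: piv[ainu,ainv,aiuv,anuv,apuv,apuz,apvz,auvz] rk=8  ker:inuv,puvz
∂1c = 0
c vs im∂2: reduces to 0 ⇒ boundary

cycle:yes boundary:yes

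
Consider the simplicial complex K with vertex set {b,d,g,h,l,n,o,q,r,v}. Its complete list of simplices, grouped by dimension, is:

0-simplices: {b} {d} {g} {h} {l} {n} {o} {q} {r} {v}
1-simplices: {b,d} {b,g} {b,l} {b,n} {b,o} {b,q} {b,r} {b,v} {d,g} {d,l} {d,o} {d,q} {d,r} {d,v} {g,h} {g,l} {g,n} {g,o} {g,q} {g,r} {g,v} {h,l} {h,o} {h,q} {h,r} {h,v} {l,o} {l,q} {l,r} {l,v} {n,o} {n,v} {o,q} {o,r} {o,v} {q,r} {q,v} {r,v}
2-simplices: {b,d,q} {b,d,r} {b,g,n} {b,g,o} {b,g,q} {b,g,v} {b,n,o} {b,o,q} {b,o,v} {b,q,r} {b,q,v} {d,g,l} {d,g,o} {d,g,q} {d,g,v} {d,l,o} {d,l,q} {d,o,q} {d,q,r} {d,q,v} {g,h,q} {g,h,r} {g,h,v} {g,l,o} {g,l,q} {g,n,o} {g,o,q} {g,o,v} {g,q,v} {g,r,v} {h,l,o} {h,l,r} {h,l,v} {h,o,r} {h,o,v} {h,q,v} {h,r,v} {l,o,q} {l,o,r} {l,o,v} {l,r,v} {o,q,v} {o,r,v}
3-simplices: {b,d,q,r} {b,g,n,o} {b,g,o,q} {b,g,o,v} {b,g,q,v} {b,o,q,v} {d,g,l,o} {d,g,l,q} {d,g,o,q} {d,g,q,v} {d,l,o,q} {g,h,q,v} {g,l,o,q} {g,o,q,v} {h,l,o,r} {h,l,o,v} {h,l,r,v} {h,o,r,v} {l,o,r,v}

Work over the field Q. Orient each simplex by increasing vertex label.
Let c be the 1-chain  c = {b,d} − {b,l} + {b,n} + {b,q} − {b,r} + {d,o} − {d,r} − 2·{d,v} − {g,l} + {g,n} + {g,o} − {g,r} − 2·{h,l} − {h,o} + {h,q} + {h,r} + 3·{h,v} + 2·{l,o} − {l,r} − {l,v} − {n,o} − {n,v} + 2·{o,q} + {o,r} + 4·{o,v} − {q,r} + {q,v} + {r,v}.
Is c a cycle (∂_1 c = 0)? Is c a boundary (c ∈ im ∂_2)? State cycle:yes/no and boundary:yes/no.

n_0=10 n_1=38 n_2=43 n_3=19  [Q]
∂1: piv[bd,bg,bl,bn,bo,bq,br,bv,gh] rk=9  ker:dg,dl,do,dq,dr,dv,gl,gn,go,gq,gr,gv,hl,ho,hq,hr,hv,lo,lq,lr,lv,no,nv,oq,or,ov,qr,qv,rv
∂2: piv[bdq,bdr,bgn,bgo,bgq,bgv,bno,boq,bov,bqr,bqv,dgl,dgo,dgq,dgv,dlo,dlq,ghq,ghr,ghv,grv,hlo,hlr,hlv,hor,hov] rk=26  ker:doq,dqr,dqv,glo,glq,gno,goq,gov,gqv,hqv,hrv,loq,lor,lov,lrv,oqv,orv
∂3: piv[bdqr,bgno,bgoq,bgov,bgqv,boqv,dglo,dglq,dgoq,dgqv,dloq,ghqv,hlor,hlov,hlrv,horv] rk=16  ker:gloq,goqv,lorv
∂1c = −{b} + 3·{d} − 2·{h} − 4·{l} + 4·{n} − 5·{o} + 4·{q} − 4·{r} + 5·{v}

cycle:no boundary:no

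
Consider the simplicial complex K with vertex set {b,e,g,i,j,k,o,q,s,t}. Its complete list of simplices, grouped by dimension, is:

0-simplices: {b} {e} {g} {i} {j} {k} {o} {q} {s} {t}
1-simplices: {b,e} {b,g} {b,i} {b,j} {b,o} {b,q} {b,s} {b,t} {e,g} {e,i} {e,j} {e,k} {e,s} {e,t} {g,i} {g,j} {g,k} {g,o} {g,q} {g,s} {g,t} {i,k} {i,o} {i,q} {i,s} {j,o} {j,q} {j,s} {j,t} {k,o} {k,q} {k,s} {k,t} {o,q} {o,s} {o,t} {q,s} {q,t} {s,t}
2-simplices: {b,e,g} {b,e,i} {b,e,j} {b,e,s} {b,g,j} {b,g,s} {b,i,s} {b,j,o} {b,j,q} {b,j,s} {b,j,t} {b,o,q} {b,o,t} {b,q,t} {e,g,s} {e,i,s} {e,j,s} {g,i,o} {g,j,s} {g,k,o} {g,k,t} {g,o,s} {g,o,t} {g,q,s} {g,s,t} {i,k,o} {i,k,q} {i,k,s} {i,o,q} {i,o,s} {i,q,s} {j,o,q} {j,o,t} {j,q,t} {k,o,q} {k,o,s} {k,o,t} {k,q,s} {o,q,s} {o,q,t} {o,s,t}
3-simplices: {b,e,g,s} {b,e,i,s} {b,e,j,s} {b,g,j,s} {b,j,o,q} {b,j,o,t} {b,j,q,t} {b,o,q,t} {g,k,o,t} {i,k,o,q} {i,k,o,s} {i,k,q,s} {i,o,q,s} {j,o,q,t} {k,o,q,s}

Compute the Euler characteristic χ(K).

n_0=10 n_1=39 n_2=41 n_3=15
χ=+10−39+41−15=-3

χ(K)=-3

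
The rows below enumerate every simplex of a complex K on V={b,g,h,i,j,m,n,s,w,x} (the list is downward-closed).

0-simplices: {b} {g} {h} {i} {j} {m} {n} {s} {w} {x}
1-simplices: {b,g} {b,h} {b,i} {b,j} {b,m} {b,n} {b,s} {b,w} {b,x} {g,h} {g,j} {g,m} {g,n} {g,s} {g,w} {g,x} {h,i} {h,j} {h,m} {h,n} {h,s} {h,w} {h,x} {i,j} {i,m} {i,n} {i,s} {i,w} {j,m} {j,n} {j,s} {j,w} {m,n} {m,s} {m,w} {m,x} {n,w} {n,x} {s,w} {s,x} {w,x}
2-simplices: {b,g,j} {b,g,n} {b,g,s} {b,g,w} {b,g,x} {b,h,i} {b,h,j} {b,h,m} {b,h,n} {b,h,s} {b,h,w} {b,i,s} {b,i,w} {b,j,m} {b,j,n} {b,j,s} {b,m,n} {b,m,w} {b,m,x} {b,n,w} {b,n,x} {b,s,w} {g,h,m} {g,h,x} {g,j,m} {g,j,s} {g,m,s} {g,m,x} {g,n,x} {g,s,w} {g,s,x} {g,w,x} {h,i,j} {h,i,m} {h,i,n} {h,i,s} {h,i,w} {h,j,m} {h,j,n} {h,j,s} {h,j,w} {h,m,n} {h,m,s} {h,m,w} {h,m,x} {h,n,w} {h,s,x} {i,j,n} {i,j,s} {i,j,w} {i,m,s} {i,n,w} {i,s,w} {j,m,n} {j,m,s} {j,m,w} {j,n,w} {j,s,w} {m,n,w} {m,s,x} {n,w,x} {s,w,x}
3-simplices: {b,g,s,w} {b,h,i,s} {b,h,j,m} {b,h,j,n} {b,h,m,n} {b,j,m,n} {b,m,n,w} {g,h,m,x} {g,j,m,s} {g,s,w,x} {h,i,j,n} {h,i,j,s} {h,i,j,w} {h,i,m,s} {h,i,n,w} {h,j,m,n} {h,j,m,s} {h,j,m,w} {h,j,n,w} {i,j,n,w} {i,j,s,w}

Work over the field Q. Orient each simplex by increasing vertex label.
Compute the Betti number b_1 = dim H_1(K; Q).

n_0=10 n_1=41 n_2=62 n_3=21  [Q]
∂1: piv[bg,bh,bi,bj,bm,bn,bs,bw,bx] rk=9  ker:gh,gj,gm,gn,gs,gw,gx,hi,hj,hm,hn,hs,hw,hx,ij,im,in,is,iw,jm,jn,js,jw,mn,ms,mw,mx,nw,nx,sw,sx,wx
∂2: piv[bgj,bgn,bgs,bgw,bgx,bhi,bhj,bhm,bhn,bhs,bhw,bis,biw,bjm,bjn,bjs,bmn,bmw,bmx,bnw,bnx,bsw,ghm,ghx,gjm,gms,gsx,gwx,hij,him,hin,hjw] rk=32  ker:gjs,gmx,gnx,gsw,his,hiw,hjm,hjn,hjs,hmn,hms,hmw,hmx,hnw,hsx,ijn,ijs,ijw,ims,inw,isw,jmn,jms,jmw,jnw,jsw,mnw,msx,nwx,swx
∂3: piv[bgsw,bhis,bhjm,bhjn,bhmn,bjmn,bmnw,ghmx,gjms,gswx,hijn,hijs,hijw,hims,hinw,hjms,hjmw,hjnw,ijsw] rk=19  ker:hjmn,ijnw
b_1=(41−9)−32=0

b_1=0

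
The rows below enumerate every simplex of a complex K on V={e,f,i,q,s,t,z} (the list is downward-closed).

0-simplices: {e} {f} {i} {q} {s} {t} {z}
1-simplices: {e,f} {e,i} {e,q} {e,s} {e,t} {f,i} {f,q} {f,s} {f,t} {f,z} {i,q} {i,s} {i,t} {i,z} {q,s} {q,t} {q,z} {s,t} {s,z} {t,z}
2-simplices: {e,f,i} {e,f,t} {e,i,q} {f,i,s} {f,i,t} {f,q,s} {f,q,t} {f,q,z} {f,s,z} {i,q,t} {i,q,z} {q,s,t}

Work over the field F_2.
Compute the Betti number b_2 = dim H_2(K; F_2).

n_0=7 n_1=20 n_2=12  [Z2]
∂1: piv[ef,ei,eq,es,et,fz] rk=6  ker:fi,fq,fs,ft,iq,is,it,iz,qs,qt,qz,st,sz,tz
∂2: piv[efi,eft,eiq,fis,fit,fqs,fqt,fqz,fsz,iqt,iqz,qst] rk=12
b_2=(12−12)−0=0

b_2=0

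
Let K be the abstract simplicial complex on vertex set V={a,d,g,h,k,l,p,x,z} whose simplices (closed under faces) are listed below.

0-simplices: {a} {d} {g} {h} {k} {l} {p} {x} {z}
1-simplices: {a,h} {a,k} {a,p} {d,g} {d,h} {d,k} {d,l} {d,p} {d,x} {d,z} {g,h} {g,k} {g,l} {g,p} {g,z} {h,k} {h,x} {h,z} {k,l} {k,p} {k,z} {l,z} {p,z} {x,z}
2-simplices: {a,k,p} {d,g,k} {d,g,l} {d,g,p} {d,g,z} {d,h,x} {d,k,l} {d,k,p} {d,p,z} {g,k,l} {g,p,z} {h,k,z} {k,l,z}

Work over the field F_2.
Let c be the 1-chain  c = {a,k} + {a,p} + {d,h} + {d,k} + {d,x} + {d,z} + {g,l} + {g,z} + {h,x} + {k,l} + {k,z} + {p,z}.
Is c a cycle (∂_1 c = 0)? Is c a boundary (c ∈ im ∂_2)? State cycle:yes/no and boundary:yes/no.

cycle:yes boundary:no

n_0=9 n_1=24 n_2=13  [Z2]
∂1: piv[ah,ak,ap,dg,dh,dl,dx,dz] rk=8  ker:dk,dp,gh,gk,gl,gp,gz,hk,hx,hz,kl,kp,kz,lz,pz,xz
∂2: piv[akp,dgk,dgl,dgp,dgz,dhx,dkl,dkp,dpz,hkz,klz] rk=11  ker:gkl,gpz
∂1c = 0
c vs im∂2: residual ≠ 0 ⇒ not boundary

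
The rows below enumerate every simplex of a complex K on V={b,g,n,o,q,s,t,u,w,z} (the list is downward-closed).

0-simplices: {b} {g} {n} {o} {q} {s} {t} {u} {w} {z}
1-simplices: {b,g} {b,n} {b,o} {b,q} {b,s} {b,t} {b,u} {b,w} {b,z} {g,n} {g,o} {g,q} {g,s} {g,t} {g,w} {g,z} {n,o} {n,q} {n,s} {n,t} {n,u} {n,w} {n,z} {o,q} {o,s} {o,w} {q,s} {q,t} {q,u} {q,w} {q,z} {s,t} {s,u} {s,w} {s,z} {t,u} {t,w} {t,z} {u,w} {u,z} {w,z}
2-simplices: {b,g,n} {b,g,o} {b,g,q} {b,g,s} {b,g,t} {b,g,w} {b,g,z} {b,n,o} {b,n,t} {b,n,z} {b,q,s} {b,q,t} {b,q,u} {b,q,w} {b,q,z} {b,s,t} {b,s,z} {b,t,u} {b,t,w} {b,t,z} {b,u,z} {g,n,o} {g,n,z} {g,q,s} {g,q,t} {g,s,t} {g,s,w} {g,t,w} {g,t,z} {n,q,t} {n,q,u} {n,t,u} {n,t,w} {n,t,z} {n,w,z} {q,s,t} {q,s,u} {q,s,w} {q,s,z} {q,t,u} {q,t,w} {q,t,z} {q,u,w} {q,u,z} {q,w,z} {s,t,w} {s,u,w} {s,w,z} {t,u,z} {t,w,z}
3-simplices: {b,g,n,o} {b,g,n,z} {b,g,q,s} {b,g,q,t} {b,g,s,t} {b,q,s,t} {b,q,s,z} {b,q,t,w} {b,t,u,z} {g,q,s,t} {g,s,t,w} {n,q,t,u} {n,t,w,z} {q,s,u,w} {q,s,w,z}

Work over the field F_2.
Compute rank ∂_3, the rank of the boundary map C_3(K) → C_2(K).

rank∂_3=14

n_0=10 n_1=41 n_2=50 n_3=15  [Z2]
∂1: piv[bg,bn,bo,bq,bs,bt,bu,bw,bz] rk=9  ker:gn,go,gq,gs,gt,gw,gz,no,nq,ns,nt,nu,nw,nz,oq,os,ow,qs,qt,qu,qw,qz,st,su,sw,sz,tu,tw,tz,uw,uz,wz
∂2: piv[bgn,bgo,bgq,bgs,bgt,bgw,bgz,bno,bnt,bnz,bqs,bqt,bqu,bqw,bqz,bst,bsz,btu,btw,btz,buz,gsw,nqt,nqu,ntw,nwz,qsu,quw] rk=28  ker:gno,gnz,gqs,gqt,gst,gtw,gtz,ntu,ntz,qst,qsw,qsz,qtu,qtw,qtz,quz,qwz,stw,suw,swz,tuz,twz
∂3: piv[bgno,bgnz,bgqs,bgqt,bgst,bqst,bqsz,bqtw,btuz,gstw,nqtu,ntwz,qsuw,qswz] rk=14  ker:gqst
rk∂_3=14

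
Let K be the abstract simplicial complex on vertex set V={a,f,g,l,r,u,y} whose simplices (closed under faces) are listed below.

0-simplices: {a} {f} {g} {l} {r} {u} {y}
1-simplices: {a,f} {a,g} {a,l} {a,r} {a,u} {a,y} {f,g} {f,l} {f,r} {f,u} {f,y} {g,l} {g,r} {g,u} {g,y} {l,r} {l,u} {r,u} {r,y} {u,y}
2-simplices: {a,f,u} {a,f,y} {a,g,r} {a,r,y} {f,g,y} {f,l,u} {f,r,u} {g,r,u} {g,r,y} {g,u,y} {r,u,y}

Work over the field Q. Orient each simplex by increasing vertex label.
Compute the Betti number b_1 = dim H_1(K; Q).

n_0=7 n_1=20 n_2=11  [Q]
∂1: piv[af,ag,al,ar,au,ay] rk=6  ker:fg,fl,fr,fu,fy,gl,gr,gu,gy,lr,lu,ru,ry,uy
∂2: piv[afu,afy,agr,ary,fgy,flu,fru,gru,gry,guy] rk=10  ker:ruy
b_1=(20−6)−10=4

b_1=4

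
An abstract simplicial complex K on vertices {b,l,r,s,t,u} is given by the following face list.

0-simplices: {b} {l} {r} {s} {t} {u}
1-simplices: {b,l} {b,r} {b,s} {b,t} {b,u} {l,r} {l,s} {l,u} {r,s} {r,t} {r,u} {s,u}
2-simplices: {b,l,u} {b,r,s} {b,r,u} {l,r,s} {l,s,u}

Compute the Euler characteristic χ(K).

n_0=6 n_1=12 n_2=5
χ=+6−12+5=-1

χ(K)=-1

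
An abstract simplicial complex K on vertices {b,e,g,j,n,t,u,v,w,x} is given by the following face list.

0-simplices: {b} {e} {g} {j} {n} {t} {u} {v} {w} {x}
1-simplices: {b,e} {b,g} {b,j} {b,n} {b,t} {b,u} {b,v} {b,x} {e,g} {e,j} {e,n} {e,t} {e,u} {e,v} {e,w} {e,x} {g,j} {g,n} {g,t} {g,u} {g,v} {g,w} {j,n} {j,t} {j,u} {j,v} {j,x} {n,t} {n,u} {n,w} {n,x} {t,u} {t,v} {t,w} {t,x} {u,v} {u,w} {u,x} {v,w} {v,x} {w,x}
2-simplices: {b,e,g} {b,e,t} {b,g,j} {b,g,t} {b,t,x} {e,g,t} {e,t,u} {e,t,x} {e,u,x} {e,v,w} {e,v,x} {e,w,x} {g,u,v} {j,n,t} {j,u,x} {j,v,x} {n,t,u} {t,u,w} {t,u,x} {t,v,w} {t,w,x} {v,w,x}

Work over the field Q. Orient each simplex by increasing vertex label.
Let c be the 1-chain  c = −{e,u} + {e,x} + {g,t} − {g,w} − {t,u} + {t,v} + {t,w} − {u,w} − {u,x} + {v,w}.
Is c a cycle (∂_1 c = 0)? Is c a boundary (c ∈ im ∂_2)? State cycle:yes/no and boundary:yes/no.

n_0=10 n_1=41 n_2=22  [Q]
∂1: piv[be,bg,bj,bn,bt,bu,bv,bx,ew] rk=9  ker:eg,ej,en,et,eu,ev,ex,gj,gn,gt,gu,gv,gw,jn,jt,ju,jv,jx,nt,nu,nw,nx,tu,tv,tw,tx,uv,uw,ux,vw,vx,wx
∂2: piv[beg,bet,bgj,bgt,btx,etu,etx,eux,evw,evx,ewx,guv,jnt,jux,jvx,ntu,tuw,tvw,twx] rk=19  ker:egt,tux,vwx
∂1c = 0
c vs im∂2: residual ≠ 0 ⇒ not boundary

cycle:yes boundary:no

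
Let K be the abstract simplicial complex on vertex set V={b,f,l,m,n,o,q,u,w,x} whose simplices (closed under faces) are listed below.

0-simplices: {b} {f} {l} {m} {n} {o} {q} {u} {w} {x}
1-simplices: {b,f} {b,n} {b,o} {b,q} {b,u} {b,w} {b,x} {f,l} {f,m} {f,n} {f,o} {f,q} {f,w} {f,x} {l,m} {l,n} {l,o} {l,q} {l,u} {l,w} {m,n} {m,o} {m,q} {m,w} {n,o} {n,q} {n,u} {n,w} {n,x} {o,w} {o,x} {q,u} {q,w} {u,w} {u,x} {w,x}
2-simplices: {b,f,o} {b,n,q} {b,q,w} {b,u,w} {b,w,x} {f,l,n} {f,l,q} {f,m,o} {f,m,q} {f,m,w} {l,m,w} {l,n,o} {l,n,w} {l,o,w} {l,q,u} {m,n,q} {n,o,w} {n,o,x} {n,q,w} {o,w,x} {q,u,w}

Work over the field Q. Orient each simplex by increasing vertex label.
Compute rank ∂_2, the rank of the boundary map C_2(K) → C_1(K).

n_0=10 n_1=36 n_2=21  [Q]
∂1: piv[bf,bn,bo,bq,bu,bw,bx,fl,fm] rk=9  ker:fn,fo,fq,fw,fx,lm,ln,lo,lq,lu,lw,mn,mo,mq,mw,no,nq,nu,nw,nx,ow,ox,qu,qw,uw,ux,wx
∂2: piv[bfo,bnq,bqw,buw,bwx,fln,flq,fmo,fmq,fmw,lmw,lno,lnw,low,lqu,mnq,nox,nqw,owx,quw] rk=20  ker:now
rk∂_2=20

rank∂_2=20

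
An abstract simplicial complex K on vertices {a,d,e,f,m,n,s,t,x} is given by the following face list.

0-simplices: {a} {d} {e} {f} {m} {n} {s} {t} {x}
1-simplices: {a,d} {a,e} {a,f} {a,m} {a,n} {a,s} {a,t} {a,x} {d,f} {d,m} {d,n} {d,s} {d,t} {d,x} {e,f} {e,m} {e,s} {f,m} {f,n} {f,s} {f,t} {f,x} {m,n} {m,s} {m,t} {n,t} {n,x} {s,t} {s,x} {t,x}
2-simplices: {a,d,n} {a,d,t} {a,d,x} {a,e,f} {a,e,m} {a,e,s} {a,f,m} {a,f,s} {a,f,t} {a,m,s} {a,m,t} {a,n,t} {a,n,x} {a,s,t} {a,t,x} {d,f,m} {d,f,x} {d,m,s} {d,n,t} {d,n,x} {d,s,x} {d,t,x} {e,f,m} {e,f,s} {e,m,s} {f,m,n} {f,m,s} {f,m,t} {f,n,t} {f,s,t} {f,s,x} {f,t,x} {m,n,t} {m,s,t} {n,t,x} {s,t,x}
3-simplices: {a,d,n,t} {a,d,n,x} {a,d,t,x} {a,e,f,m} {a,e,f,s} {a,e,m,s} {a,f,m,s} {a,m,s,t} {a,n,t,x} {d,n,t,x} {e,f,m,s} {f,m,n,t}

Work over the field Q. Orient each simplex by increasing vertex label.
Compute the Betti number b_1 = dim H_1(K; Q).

b_1=0

n_0=9 n_1=30 n_2=36 n_3=12  [Q]
∂1: piv[ad,ae,af,am,an,as,at,ax] rk=8  ker:df,dm,dn,ds,dt,dx,ef,em,es,fm,fn,fs,ft,fx,mn,ms,mt,nt,nx,st,sx,tx
∂2: piv[adn,adt,adx,aef,aem,aes,afm,afs,aft,ams,amt,ant,anx,ast,atx,dfm,dfx,dms,dsx,fmn,fnt,ftx] rk=22  ker:dnt,dnx,dtx,efm,efs,ems,fms,fmt,fst,fsx,mnt,mst,ntx,stx
∂3: piv[adnt,adnx,adtx,aefm,aefs,aems,afms,amst,antx,fmnt] rk=10  ker:dntx,efms
b_1=(30−8)−22=0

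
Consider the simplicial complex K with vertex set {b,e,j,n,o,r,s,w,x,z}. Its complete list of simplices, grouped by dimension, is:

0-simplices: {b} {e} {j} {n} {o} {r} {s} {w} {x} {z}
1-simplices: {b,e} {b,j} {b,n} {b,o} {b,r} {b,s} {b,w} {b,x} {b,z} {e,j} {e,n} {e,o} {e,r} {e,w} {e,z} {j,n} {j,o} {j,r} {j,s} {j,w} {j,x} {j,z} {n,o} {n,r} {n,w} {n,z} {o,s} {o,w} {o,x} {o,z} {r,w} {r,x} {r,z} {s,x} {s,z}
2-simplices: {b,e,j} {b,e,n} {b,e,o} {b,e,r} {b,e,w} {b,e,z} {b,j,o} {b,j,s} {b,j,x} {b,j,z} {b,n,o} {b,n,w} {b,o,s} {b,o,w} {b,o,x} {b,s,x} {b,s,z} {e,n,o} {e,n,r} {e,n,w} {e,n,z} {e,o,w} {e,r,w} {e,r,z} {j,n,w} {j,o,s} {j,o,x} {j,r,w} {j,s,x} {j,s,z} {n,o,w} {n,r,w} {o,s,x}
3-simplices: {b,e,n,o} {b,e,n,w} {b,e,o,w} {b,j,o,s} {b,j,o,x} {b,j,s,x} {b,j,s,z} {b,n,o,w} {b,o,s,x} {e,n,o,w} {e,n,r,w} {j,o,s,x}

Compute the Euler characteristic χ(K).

χ(K)=-4

n_0=10 n_1=35 n_2=33 n_3=12
χ=+10−35+33−12=-4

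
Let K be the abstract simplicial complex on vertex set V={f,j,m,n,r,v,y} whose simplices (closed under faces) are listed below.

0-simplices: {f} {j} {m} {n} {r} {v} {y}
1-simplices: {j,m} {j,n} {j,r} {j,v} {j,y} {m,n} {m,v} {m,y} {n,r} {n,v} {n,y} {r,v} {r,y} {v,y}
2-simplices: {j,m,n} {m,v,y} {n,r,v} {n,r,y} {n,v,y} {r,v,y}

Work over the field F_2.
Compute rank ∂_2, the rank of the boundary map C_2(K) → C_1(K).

n_0=7 n_1=14 n_2=6  [Z2]
∂1: piv[jm,jn,jr,jv,jy] rk=5  ker:mn,mv,my,nr,nv,ny,rv,ry,vy
∂2: piv[jmn,mvy,nrv,nry,nvy] rk=5  ker:rvy
rk∂_2=5

rank∂_2=5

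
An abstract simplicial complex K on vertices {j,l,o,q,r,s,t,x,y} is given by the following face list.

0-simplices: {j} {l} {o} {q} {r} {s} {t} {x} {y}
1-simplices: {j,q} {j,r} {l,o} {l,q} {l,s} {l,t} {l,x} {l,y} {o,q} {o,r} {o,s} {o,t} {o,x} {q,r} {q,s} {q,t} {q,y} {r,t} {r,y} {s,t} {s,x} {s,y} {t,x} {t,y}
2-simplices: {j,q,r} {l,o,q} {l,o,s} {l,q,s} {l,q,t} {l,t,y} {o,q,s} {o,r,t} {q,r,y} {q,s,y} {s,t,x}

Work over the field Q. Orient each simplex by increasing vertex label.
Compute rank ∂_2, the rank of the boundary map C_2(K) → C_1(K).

rank∂_2=10

n_0=9 n_1=24 n_2=11  [Q]
∂1: piv[jq,jr,lo,lq,ls,lt,lx,ly] rk=8  ker:oq,or,os,ot,ox,qr,qs,qt,qy,rt,ry,st,sx,sy,tx,ty
∂2: piv[jqr,loq,los,lqs,lqt,lty,ort,qry,qsy,stx] rk=10  ker:oqs
rk∂_2=10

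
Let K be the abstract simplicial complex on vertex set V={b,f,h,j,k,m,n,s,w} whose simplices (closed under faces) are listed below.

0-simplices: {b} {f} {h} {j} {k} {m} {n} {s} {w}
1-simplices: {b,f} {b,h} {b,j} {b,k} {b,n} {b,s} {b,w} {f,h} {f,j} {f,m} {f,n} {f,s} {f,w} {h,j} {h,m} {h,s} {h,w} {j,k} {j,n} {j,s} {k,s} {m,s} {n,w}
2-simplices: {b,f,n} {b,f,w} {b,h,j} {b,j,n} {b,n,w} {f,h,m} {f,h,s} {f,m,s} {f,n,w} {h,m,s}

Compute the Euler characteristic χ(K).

χ(K)=-4

n_0=9 n_1=23 n_2=10
χ=+9−23+10=-4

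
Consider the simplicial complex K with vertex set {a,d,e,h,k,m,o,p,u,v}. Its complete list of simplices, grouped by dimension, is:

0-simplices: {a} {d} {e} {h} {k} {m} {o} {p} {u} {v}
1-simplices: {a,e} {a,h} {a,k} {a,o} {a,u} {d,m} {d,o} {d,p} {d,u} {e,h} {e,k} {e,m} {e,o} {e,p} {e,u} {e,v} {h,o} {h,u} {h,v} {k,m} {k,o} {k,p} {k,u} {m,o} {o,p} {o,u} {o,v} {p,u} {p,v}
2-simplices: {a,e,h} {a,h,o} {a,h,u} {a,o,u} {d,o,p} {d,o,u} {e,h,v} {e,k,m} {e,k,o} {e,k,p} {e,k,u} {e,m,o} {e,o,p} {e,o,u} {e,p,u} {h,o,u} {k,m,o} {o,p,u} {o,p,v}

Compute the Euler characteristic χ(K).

χ(K)=0

n_0=10 n_1=29 n_2=19
χ=+10−29+19=0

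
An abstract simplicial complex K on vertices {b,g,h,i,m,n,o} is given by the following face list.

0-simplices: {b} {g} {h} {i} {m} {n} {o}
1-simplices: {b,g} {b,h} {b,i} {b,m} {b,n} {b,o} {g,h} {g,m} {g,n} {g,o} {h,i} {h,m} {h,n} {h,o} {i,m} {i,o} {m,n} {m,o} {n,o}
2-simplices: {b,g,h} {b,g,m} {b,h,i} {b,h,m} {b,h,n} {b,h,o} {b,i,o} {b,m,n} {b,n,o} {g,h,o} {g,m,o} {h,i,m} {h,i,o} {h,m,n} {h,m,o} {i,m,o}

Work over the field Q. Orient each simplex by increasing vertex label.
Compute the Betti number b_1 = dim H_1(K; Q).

n_0=7 n_1=19 n_2=16  [Q]
∂1: piv[bg,bh,bi,bm,bn,bo] rk=6  ker:gh,gm,gn,go,hi,hm,hn,ho,im,io,mn,mo,no
∂2: piv[bgh,bgm,bhi,bhm,bhn,bho,bio,bmn,bno,gho,gmo,him] rk=12  ker:hio,hmn,hmo,imo
b_1=(19−6)−12=1

b_1=1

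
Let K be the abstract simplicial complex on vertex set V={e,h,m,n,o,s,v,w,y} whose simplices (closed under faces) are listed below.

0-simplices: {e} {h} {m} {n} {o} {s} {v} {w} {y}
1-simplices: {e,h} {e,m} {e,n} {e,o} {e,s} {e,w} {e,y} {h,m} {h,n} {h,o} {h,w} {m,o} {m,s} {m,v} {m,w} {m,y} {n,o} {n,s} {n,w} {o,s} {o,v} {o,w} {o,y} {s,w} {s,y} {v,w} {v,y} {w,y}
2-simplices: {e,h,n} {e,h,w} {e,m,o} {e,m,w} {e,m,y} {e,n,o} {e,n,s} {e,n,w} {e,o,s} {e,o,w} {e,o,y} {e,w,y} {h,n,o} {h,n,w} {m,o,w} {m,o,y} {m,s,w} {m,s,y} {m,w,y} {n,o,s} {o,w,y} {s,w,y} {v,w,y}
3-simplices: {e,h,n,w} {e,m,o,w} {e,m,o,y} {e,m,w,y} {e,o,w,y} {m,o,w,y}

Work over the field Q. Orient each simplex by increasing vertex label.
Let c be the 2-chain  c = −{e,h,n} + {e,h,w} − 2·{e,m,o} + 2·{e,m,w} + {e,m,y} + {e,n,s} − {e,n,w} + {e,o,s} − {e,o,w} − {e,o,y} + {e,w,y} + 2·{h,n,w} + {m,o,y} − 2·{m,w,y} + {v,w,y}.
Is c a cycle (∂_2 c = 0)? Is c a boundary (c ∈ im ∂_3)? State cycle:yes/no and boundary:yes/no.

n_0=9 n_1=28 n_2=23 n_3=6  [Q]
∂1: piv[eh,em,en,eo,es,ew,ey,mv] rk=8  ker:hm,hn,ho,hw,mo,ms,mw,my,no,ns,nw,os,ov,ow,oy,sw,sy,vw,vy,wy
∂2: piv[ehn,ehw,emo,emw,emy,eno,ens,enw,eos,eow,eoy,ewy,hno,msw,msy,vwy] rk=16  ker:hnw,mow,moy,mwy,nos,owy,swy
∂3: piv[ehnw,emow,emoy,emwy,eowy] rk=5  ker:mowy
∂2c = {e,m} + {e,n} + {e,o} − 2·{e,s} − {e,y} + {h,n} − {h,w} − {m,o} + 2·{m,y} + {n,s} + {n,w} + {o,s} − {o,w} + {v,w} − {v,y}

cycle:no boundary:no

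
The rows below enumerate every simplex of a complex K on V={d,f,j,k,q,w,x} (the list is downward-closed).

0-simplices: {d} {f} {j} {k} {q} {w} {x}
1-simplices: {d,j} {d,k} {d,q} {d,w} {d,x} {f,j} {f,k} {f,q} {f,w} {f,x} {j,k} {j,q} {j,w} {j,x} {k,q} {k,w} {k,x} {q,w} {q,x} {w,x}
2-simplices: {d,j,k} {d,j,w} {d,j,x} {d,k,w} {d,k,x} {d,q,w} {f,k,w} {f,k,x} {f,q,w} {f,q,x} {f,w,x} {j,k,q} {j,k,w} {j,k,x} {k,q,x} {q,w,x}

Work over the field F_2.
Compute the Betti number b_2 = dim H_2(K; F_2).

n_0=7 n_1=20 n_2=16  [Z2]
∂1: piv[dj,dk,dq,dw,dx,fj] rk=6  ker:fk,fq,fw,fx,jk,jq,jw,jx,kq,kw,kx,qw,qx,wx
∂2: piv[djk,djw,djx,dkw,dkx,dqw,fkw,fkx,fqw,fqx,fwx,jkq,kqx] rk=13  ker:jkw,jkx,qwx
b_2=(16−13)−0=3

b_2=3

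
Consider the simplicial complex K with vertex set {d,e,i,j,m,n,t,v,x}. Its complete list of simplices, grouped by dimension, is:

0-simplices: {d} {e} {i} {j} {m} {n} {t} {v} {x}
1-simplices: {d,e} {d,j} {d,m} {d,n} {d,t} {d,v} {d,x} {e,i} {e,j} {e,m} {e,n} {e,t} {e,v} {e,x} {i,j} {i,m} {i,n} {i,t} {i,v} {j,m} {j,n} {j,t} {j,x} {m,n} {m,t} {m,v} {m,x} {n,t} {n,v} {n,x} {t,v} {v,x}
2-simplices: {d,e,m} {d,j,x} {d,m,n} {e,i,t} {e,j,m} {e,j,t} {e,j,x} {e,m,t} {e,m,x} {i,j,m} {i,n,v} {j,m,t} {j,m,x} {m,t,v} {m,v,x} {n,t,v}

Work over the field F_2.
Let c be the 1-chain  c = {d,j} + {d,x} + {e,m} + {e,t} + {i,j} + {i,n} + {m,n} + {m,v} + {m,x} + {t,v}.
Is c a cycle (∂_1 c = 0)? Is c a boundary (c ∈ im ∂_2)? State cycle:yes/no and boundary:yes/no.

cycle:yes boundary:no

n_0=9 n_1=32 n_2=16  [Z2]
∂1: piv[de,dj,dm,dn,dt,dv,dx,ei] rk=8  ker:ej,em,en,et,ev,ex,ij,im,in,it,iv,jm,jn,jt,jx,mn,mt,mv,mx,nt,nv,nx,tv,vx
∂2: piv[dem,djx,dmn,eit,ejm,ejt,ejx,emt,emx,ijm,inv,mtv,mvx,ntv] rk=14  ker:jmt,jmx
∂1c = 0
c vs im∂2: residual ≠ 0 ⇒ not boundary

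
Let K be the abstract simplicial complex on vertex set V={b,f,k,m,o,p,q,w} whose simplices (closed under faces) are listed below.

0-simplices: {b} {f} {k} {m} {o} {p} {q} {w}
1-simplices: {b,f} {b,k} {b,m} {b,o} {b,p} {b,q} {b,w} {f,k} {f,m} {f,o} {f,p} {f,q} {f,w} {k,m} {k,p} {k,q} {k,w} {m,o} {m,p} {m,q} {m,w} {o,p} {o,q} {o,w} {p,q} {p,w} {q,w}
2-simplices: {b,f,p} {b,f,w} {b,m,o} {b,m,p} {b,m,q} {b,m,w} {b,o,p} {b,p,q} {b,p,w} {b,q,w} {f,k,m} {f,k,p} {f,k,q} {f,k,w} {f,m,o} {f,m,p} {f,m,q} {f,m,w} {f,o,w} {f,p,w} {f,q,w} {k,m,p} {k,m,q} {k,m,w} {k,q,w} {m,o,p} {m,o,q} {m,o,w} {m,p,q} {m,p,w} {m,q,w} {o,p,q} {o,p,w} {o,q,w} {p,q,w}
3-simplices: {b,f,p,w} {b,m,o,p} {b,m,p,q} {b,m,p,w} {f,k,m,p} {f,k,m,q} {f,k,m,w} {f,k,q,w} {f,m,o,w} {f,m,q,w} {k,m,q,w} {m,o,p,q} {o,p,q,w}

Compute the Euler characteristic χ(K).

n_0=8 n_1=27 n_2=35 n_3=13
χ=+8−27+35−13=3

χ(K)=3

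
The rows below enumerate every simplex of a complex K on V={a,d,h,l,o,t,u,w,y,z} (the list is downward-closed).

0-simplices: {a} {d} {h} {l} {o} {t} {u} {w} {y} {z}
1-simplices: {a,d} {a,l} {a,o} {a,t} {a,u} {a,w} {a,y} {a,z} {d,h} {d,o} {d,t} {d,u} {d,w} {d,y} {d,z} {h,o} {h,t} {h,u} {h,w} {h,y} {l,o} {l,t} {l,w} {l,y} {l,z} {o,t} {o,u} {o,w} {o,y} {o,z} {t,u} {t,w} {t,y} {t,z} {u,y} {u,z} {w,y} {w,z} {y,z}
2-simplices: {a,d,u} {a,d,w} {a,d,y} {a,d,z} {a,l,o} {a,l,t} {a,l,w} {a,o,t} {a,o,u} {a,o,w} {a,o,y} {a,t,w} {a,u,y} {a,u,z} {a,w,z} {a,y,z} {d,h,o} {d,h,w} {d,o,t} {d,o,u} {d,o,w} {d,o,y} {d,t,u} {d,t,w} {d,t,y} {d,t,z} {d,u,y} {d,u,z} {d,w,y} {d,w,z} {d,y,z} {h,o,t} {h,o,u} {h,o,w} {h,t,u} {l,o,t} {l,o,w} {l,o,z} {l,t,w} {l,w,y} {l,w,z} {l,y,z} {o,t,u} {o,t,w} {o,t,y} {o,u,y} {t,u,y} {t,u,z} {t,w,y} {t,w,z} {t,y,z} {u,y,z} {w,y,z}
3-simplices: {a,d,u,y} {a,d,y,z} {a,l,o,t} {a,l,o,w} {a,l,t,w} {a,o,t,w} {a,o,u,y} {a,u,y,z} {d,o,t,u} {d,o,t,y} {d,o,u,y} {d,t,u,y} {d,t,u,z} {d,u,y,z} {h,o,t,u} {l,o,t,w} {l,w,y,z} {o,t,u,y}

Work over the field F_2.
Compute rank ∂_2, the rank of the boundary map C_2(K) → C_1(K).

rank∂_2=29

n_0=10 n_1=39 n_2=53 n_3=18  [Z2]
∂1: piv[ad,al,ao,at,au,aw,ay,az,dh] rk=9  ker:do,dt,du,dw,dy,dz,ho,ht,hu,hw,hy,lo,lt,lw,ly,lz,ot,ou,ow,oy,oz,tu,tw,ty,tz,uy,uz,wy,wz,yz
∂2: piv[adu,adw,ady,adz,alo,alt,alw,aot,aou,aow,aoy,atw,auy,auz,awz,ayz,dho,dhw,dot,dou,dtu,dty,dtz,dwy,hot,hou,loz,lwy,lwz] rk=29  ker:dow,doy,dtw,duy,duz,dwz,dyz,how,htu,lot,low,ltw,lyz,otu,otw,oty,ouy,tuy,tuz,twy,twz,tyz,uyz,wyz
∂3: piv[aduy,adyz,alot,alow,altw,aotw,aouy,auyz,dotu,doty,douy,dtuy,dtuz,duyz,hotu,lwyz] rk=16  ker:lotw,otuy
rk∂_2=29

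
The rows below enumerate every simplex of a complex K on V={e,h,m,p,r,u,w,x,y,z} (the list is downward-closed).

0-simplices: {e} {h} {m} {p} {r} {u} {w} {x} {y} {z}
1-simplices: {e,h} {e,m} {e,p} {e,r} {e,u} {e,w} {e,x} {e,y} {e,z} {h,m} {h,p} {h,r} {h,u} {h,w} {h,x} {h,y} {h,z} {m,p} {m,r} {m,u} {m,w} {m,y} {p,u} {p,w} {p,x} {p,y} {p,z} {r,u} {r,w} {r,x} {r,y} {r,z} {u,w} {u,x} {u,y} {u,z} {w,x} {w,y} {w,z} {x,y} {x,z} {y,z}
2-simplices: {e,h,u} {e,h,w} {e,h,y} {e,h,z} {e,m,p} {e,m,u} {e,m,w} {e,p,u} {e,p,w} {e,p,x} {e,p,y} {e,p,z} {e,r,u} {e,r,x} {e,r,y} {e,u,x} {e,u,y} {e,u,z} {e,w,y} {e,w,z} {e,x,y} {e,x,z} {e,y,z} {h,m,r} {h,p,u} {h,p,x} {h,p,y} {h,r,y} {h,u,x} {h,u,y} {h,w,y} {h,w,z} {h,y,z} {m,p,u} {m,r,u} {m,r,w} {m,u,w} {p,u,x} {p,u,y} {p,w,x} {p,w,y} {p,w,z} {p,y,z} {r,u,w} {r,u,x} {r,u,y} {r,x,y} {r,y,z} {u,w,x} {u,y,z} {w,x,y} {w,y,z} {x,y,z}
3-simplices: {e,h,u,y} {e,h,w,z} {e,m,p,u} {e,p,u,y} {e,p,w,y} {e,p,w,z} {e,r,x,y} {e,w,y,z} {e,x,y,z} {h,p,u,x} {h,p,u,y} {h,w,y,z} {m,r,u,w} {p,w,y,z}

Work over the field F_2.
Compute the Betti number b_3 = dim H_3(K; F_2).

n_0=10 n_1=42 n_2=53 n_3=14  [Z2]
∂1: piv[eh,em,ep,er,eu,ew,ex,ey,ez] rk=9  ker:hm,hp,hr,hu,hw,hx,hy,hz,mp,mr,mu,mw,my,pu,pw,px,py,pz,ru,rw,rx,ry,rz,uw,ux,uy,uz,wx,wy,wz,xy,xz,yz
∂2: piv[ehu,ehw,ehy,ehz,emp,emu,emw,epu,epw,epx,epy,epz,eru,erx,ery,eux,euy,euz,ewy,ewz,exy,exz,eyz,hmr,hpu,hpx,hry,mru,mrw,muw,pwx,ryz] rk=32  ker:hpy,hux,huy,hwy,hwz,hyz,mpu,pux,puy,pwy,pwz,pyz,ruw,rux,ruy,rxy,uwx,uyz,wxy,wyz,xyz
∂3: piv[ehuy,ehwz,empu,epuy,epwy,epwz,erxy,ewyz,exyz,hpux,hpuy,hwyz,mruw,pwyz] rk=14
b_3=(14−14)−0=0

b_3=0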